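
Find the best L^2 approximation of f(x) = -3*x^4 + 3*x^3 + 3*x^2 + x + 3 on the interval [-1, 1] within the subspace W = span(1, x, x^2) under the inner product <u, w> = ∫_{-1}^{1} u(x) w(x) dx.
g(x) = 3*x^2/7 + 14*x/5 + 114/35

The best approximation g ∈ W is the orthogonal projection of f onto W. Writing g = a_0 + a_1 x + a_2 x^2, the coefficients solve the normal equations G · a = b where
  G_{ij} = <φ_i, φ_j> and b_i = <f, φ_i>, with φ_0 = 1, φ_1 = x, φ_2 = x^2.
G =
  [2, 0, 2/3]
  [0, 2/3, 0]
  [2/3, 0, 2/5],
b = (34/5, 28/15, 82/35).
Solving gives a_0 = 114/35, a_1 = 14/5, a_2 = 3/7, so
  g(x) = 3*x^2/7 + 14*x/5 + 114/35.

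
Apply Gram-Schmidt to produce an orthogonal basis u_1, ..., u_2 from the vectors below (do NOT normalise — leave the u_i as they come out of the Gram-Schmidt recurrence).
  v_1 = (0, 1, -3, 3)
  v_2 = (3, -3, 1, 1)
Orthogonal basis:
  u_1 = (0, 1, -3, 3)
  u_2 = (3, -54/19, 10/19, 28/19)

Apply the Gram-Schmidt recurrence
  u_1 = v_1
  u_i = v_i − Σ_{j<i} ((v_i · u_j) / (u_j · u_j)) · u_j.

Step by step this gives:
  u_1 = (0, 1, -3, 3)
  u_2 = (3, -54/19, 10/19, 28/19)

Orthogonality check:
  u_2 · u_1 = 0 (should be 0)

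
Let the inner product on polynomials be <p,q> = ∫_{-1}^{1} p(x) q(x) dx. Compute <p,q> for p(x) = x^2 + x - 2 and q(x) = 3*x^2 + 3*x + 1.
<p,q> = -62/15

Expand the product: p(x)·q(x) = 3*x^4 + 6*x^3 - 2*x^2 - 5*x - 2.
∫_{-1}^{1} of each monomial x^k gives [2/(k+1) if k even, 0 if k odd]. Integrating term-by-term (or equivalently evaluating the antiderivative F(x) = 3*x^5/5 + 3*x^4/2 - 2*x^3/3 - 5*x^2/2 - 2*x at the endpoints):
  F(1) − F(−1) = -46/15 − (16/15) = -62/15.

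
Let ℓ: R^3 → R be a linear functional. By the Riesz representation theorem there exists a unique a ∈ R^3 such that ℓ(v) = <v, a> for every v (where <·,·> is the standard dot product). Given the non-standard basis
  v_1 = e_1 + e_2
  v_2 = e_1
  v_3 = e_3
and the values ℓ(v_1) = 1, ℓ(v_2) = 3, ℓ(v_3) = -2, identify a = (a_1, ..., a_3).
a = (3, -2, -2)

Write a = (a_1, ..., a_3) in the standard basis. For each basis vector v_i, ℓ(v_i) = <v_i, a> is a linear equation in the a_j's. Collect the n equations into a matrix system V a = ℓ, where row i of V is v_i (expressed in the standard basis). Since V is invertible (lower-triangular with 1s on the diagonal, up to permutation), solve by back-substitution:
  V =
[[1, 1, 0],
 [1, 0, 0],
 [0, 0, 1]]
  V a = (1, 3, -2)
Solving gives a = (3, -2, -2).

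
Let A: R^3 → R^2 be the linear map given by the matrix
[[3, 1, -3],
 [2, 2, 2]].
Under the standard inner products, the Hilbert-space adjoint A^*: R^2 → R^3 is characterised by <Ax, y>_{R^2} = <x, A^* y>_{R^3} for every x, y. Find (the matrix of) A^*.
A^* = A^T =
[[3, 2],
 [1, 2],
 [-3, 2]]

For real matrices with standard dot products, the defining identity <Ax, y> = <x, A^* y> gives (Ax)^T y = x^T (A^*) y, i.e. x^T A^T y = x^T (A^*) y. Since this holds for all x, y, we must have A^* = A^T. Therefore
A^* =
[[3, 2],
 [1, 2],
 [-3, 2]].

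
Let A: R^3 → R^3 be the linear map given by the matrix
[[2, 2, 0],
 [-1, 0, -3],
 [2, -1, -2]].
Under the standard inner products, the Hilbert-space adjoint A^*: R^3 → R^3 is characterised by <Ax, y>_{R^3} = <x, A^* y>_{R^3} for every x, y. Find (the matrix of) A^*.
A^* = A^T =
[[2, -1, 2],
 [2, 0, -1],
 [0, -3, -2]]

For real matrices with standard dot products, the defining identity <Ax, y> = <x, A^* y> gives (Ax)^T y = x^T (A^*) y, i.e. x^T A^T y = x^T (A^*) y. Since this holds for all x, y, we must have A^* = A^T. Therefore
A^* =
[[2, -1, 2],
 [2, 0, -1],
 [0, -3, -2]].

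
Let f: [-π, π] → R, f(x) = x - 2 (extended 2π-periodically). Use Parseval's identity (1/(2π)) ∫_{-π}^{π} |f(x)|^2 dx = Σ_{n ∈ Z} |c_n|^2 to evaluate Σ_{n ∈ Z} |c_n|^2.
Σ |c_n|^2 = π^2/3 + 4

Expand and integrate term by term over [-π, π]:
  ∫ (x)^2 dx = 1·(2π^3/3); ∫ 2·1·(-2)·x dx = 0 (odd integrand); ∫ (-2)^2 dx = 4·2π.
So (1/(2π)) ∫_{-π}^{π} (x - 2)^2 dx = 1π^2/3 + 4 = π^2/3 + 4.
Parseval ⇒ Σ |c_n|^2 = π^2/3 + 4.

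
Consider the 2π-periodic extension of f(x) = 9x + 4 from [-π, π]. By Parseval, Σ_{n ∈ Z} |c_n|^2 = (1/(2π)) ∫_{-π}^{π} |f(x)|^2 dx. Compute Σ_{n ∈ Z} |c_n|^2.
Σ |c_n|^2 = 27π^2 + 16

Expand and integrate term by term over [-π, π]:
  ∫ (9x)^2 dx = 81·(2π^3/3); ∫ 2·9·(4)·x dx = 0 (odd integrand); ∫ 4^2 dx = 16·2π.
So (1/(2π)) ∫_{-π}^{π} (9x + 4)^2 dx = 81π^2/3 + 16 = 27π^2 + 16.
Parseval ⇒ Σ |c_n|^2 = 27π^2 + 16.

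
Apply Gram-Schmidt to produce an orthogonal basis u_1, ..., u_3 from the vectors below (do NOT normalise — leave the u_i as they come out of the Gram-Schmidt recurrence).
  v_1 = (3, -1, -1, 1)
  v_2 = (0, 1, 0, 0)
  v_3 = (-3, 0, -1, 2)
Orthogonal basis:
  u_1 = (3, -1, -1, 1)
  u_2 = (1/4, 11/12, -1/12, 1/12)
  u_3 = (-15/11, 0, -17/11, 28/11)

Apply the Gram-Schmidt recurrence
  u_1 = v_1
  u_i = v_i − Σ_{j<i} ((v_i · u_j) / (u_j · u_j)) · u_j.

Step by step this gives:
  u_1 = (3, -1, -1, 1)
  u_2 = (1/4, 11/12, -1/12, 1/12)
  u_3 = (-15/11, 0, -17/11, 28/11)

Orthogonality check:
  u_2 · u_1 = 0 (should be 0)
  u_3 · u_1 = 0 (should be 0)
  u_3 · u_2 = 0 (should be 0)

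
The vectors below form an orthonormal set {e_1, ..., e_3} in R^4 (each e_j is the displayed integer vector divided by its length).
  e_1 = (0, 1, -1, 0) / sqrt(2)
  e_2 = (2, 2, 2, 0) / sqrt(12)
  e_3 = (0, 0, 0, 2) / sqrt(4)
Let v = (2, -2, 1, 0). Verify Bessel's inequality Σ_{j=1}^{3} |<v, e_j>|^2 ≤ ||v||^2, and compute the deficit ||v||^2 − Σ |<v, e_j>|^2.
Σ |<v, e_j>|^2 = 29/6; ||v||^2 = 9; deficit = 25/6

Write each e_j = u_j / sqrt(<u_j, u_j>) where u_j is the displayed integer vector. Then <v, e_j> = <v, u_j> / sqrt(<u_j, u_j>), so |<v, e_j>|^2 = <v, u_j>^2 / <u_j, u_j>.
Coefficients: <v, e_1> = -3/sqrt(2), <v, e_2> = 2/sqrt(12), <v, e_3> = 0/sqrt(4).
Square and sum: Σ |<v, e_j>|^2 = 29/6.
Compute ||v||^2 = v·v = 9.
Deficit = 9 − 29/6 = 25/6 ≥ 0, confirming Bessel's inequality. (The deficit equals ||v − Σ <v,e_j> e_j||^2, the squared distance from v to span{e_j}.)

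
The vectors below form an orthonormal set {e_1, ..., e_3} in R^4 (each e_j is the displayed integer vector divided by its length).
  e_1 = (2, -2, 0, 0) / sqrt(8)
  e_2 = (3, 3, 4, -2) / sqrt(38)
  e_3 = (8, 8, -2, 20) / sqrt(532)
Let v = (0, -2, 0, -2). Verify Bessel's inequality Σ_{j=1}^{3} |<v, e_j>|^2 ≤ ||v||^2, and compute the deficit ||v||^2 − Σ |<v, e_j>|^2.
Σ |<v, e_j>|^2 = 8; ||v||^2 = 8; deficit = 0

Write each e_j = u_j / sqrt(<u_j, u_j>) where u_j is the displayed integer vector. Then <v, e_j> = <v, u_j> / sqrt(<u_j, u_j>), so |<v, e_j>|^2 = <v, u_j>^2 / <u_j, u_j>.
Coefficients: <v, e_1> = 4/sqrt(8), <v, e_2> = -2/sqrt(38), <v, e_3> = -56/sqrt(532).
Square and sum: Σ |<v, e_j>|^2 = 8.
Compute ||v||^2 = v·v = 8.
Deficit = 8 − 8 = 0 ≥ 0, confirming Bessel's inequality. (The deficit equals ||v − Σ <v,e_j> e_j||^2, the squared distance from v to span{e_j}.)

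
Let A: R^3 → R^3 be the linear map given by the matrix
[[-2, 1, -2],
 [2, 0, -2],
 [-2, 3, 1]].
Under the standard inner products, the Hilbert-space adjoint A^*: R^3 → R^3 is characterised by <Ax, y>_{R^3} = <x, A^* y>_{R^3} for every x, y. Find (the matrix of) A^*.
A^* = A^T =
[[-2, 2, -2],
 [1, 0, 3],
 [-2, -2, 1]]

For real matrices with standard dot products, the defining identity <Ax, y> = <x, A^* y> gives (Ax)^T y = x^T (A^*) y, i.e. x^T A^T y = x^T (A^*) y. Since this holds for all x, y, we must have A^* = A^T. Therefore
A^* =
[[-2, 2, -2],
 [1, 0, 3],
 [-2, -2, 1]].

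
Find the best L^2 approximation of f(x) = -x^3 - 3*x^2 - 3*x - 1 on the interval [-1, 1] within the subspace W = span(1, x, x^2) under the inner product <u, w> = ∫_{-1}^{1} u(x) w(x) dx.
g(x) = -3*x^2 - 18*x/5 - 1

The best approximation g ∈ W is the orthogonal projection of f onto W. Writing g = a_0 + a_1 x + a_2 x^2, the coefficients solve the normal equations G · a = b where
  G_{ij} = <φ_i, φ_j> and b_i = <f, φ_i>, with φ_0 = 1, φ_1 = x, φ_2 = x^2.
G =
  [2, 0, 2/3]
  [0, 2/3, 0]
  [2/3, 0, 2/5],
b = (-4, -12/5, -28/15).
Solving gives a_0 = -1, a_1 = -18/5, a_2 = -3, so
  g(x) = -3*x^2 - 18*x/5 - 1.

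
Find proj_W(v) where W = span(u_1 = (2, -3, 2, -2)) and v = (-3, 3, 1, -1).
proj_W(v) = (-22/21, 11/7, -22/21, 22/21)

Set up U = [u_1 | ... | u_1] ∈ R^(4×1). The projector onto W = col(U) is P = U (U^T U)^(-1) U^T.
Compute U^T U =
  [21],
and U^T v = (-11).
Solve U^T U · c = U^T v for the coefficients: c = (-11/21). The projection is proj_W(v) = U c.
Check: (v - proj_W(v)) · u_1 = 0  (should be 0).
Result: proj_W(v) = (-22/21, 11/7, -22/21, 22/21).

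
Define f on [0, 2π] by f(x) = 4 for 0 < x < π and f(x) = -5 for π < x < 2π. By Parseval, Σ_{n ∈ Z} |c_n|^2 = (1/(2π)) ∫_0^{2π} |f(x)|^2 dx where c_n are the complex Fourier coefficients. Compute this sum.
Σ |c_n|^2 = 41/2

Parseval equates the L^2 energy of f (normalised by 1/(2π)) with the ℓ^2 sum of its Fourier coefficients: (1/(2π)) ∫_0^{2π} |f|^2 = Σ |c_n|^2.
Compute the left side: (1/(2π)) [∫_0^π 4^2 dx + ∫_π^{2π} (-5)^2 dx] = (1/(2π)) · (16π + 25π) = (16 + 25)/2 = 41/2.
So Σ_{n ∈ Z} |c_n|^2 = 41/2.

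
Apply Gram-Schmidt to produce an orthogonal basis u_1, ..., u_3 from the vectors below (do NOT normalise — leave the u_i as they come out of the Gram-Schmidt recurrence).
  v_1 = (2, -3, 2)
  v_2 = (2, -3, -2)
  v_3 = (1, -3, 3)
Orthogonal basis:
  u_1 = (2, -3, 2)
  u_2 = (16/17, -24/17, -52/17)
  u_3 = (-9/13, -6/13, 0)

Apply the Gram-Schmidt recurrence
  u_1 = v_1
  u_i = v_i − Σ_{j<i} ((v_i · u_j) / (u_j · u_j)) · u_j.

Step by step this gives:
  u_1 = (2, -3, 2)
  u_2 = (16/17, -24/17, -52/17)
  u_3 = (-9/13, -6/13, 0)

Orthogonality check:
  u_2 · u_1 = 0 (should be 0)
  u_3 · u_1 = 0 (should be 0)
  u_3 · u_2 = 0 (should be 0)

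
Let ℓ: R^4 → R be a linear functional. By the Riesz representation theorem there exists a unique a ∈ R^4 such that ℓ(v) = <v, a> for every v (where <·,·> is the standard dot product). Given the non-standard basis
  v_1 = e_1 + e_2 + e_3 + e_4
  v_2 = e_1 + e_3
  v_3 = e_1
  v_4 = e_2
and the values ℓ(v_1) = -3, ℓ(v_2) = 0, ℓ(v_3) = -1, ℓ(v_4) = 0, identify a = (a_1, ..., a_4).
a = (-1, 0, 1, -3)

Write a = (a_1, ..., a_4) in the standard basis. For each basis vector v_i, ℓ(v_i) = <v_i, a> is a linear equation in the a_j's. Collect the n equations into a matrix system V a = ℓ, where row i of V is v_i (expressed in the standard basis). Since V is invertible (lower-triangular with 1s on the diagonal, up to permutation), solve by back-substitution:
  V =
[[1, 1, 1, 1],
 [1, 0, 1, 0],
 [1, 0, 0, 0],
 [0, 1, 0, 0]]
  V a = (-3, 0, -1, 0)
Solving gives a = (-1, 0, 1, -3).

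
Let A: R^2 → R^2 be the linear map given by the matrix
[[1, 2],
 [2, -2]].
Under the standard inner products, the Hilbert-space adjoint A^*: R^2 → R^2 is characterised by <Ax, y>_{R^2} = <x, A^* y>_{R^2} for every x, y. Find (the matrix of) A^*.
A^* = A^T =
[[1, 2],
 [2, -2]]

For real matrices with standard dot products, the defining identity <Ax, y> = <x, A^* y> gives (Ax)^T y = x^T (A^*) y, i.e. x^T A^T y = x^T (A^*) y. Since this holds for all x, y, we must have A^* = A^T. Therefore
A^* =
[[1, 2],
 [2, -2]].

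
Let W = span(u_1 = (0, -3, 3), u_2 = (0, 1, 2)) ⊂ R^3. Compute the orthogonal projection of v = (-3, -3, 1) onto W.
proj_W(v) = (0, -3, 1)

Set up U = [u_1 | ... | u_2] ∈ R^(3×2). The projector onto W = col(U) is P = U (U^T U)^(-1) U^T.
Compute U^T U =
  [18, 3]
  [3, 5],
and U^T v = (12, -1).
Solve U^T U · c = U^T v for the coefficients: c = (7/9, -2/3). The projection is proj_W(v) = U c.
Check: (v - proj_W(v)) · u_1 = 0  (should be 0).
Check: (v - proj_W(v)) · u_2 = 0  (should be 0).
Result: proj_W(v) = (0, -3, 1).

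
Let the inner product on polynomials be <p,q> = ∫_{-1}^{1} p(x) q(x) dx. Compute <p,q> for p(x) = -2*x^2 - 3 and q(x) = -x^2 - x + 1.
<p,q> = -68/15

Expand the product: p(x)·q(x) = 2*x^4 + 2*x^3 + x^2 + 3*x - 3.
∫_{-1}^{1} of each monomial x^k gives [2/(k+1) if k even, 0 if k odd]. Integrating term-by-term (or equivalently evaluating the antiderivative F(x) = 2*x^5/5 + x^4/2 + x^3/3 + 3*x^2/2 - 3*x at the endpoints):
  F(1) − F(−1) = -4/15 − (64/15) = -68/15.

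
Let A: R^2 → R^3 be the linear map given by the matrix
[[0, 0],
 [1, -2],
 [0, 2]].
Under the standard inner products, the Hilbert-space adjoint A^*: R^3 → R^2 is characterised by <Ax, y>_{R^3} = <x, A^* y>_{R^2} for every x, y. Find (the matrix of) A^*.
A^* = A^T =
[[0, 1, 0],
 [0, -2, 2]]

For real matrices with standard dot products, the defining identity <Ax, y> = <x, A^* y> gives (Ax)^T y = x^T (A^*) y, i.e. x^T A^T y = x^T (A^*) y. Since this holds for all x, y, we must have A^* = A^T. Therefore
A^* =
[[0, 1, 0],
 [0, -2, 2]].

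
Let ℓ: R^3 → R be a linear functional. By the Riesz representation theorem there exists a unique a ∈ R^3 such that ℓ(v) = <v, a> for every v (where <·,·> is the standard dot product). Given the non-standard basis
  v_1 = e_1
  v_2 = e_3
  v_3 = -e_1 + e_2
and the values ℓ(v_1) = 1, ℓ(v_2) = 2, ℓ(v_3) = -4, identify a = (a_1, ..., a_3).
a = (1, -3, 2)

Write a = (a_1, ..., a_3) in the standard basis. For each basis vector v_i, ℓ(v_i) = <v_i, a> is a linear equation in the a_j's. Collect the n equations into a matrix system V a = ℓ, where row i of V is v_i (expressed in the standard basis). Since V is invertible (lower-triangular with 1s on the diagonal, up to permutation), solve by back-substitution:
  V =
[[1, 0, 0],
 [0, 0, 1],
 [-1, 1, 0]]
  V a = (1, 2, -4)
Solving gives a = (1, -3, 2).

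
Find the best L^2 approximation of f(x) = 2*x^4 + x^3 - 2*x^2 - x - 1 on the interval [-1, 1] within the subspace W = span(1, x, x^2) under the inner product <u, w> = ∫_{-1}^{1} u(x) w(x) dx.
g(x) = -2*x^2/7 - 2*x/5 - 41/35

The best approximation g ∈ W is the orthogonal projection of f onto W. Writing g = a_0 + a_1 x + a_2 x^2, the coefficients solve the normal equations G · a = b where
  G_{ij} = <φ_i, φ_j> and b_i = <f, φ_i>, with φ_0 = 1, φ_1 = x, φ_2 = x^2.
G =
  [2, 0, 2/3]
  [0, 2/3, 0]
  [2/3, 0, 2/5],
b = (-38/15, -4/15, -94/105).
Solving gives a_0 = -41/35, a_1 = -2/5, a_2 = -2/7, so
  g(x) = -2*x^2/7 - 2*x/5 - 41/35.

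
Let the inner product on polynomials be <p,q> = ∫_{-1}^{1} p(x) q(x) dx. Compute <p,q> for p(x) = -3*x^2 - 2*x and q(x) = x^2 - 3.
<p,q> = 24/5

Expand the product: p(x)·q(x) = -3*x^4 - 2*x^3 + 9*x^2 + 6*x.
∫_{-1}^{1} of each monomial x^k gives [2/(k+1) if k even, 0 if k odd]. Integrating term-by-term (or equivalently evaluating the antiderivative F(x) = -3*x^5/5 - x^4/2 + 3*x^3 + 3*x^2 at the endpoints):
  F(1) − F(−1) = 49/10 − (1/10) = 24/5.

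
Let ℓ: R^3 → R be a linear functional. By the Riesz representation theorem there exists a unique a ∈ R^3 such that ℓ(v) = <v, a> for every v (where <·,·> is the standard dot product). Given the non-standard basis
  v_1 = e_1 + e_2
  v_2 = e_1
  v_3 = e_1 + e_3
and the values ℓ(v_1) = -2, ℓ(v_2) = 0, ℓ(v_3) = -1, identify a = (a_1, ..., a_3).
a = (0, -2, -1)

Write a = (a_1, ..., a_3) in the standard basis. For each basis vector v_i, ℓ(v_i) = <v_i, a> is a linear equation in the a_j's. Collect the n equations into a matrix system V a = ℓ, where row i of V is v_i (expressed in the standard basis). Since V is invertible (lower-triangular with 1s on the diagonal, up to permutation), solve by back-substitution:
  V =
[[1, 1, 0],
 [1, 0, 0],
 [1, 0, 1]]
  V a = (-2, 0, -1)
Solving gives a = (0, -2, -1).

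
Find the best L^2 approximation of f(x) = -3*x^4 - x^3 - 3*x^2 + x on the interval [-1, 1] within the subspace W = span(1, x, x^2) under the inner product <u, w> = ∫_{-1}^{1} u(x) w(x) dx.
g(x) = -39*x^2/7 + 2*x/5 + 9/35

The best approximation g ∈ W is the orthogonal projection of f onto W. Writing g = a_0 + a_1 x + a_2 x^2, the coefficients solve the normal equations G · a = b where
  G_{ij} = <φ_i, φ_j> and b_i = <f, φ_i>, with φ_0 = 1, φ_1 = x, φ_2 = x^2.
G =
  [2, 0, 2/3]
  [0, 2/3, 0]
  [2/3, 0, 2/5],
b = (-16/5, 4/15, -72/35).
Solving gives a_0 = 9/35, a_1 = 2/5, a_2 = -39/7, so
  g(x) = -39*x^2/7 + 2*x/5 + 9/35.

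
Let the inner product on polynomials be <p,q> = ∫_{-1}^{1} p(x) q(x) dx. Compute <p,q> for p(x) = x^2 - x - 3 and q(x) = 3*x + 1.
<p,q> = -22/3

Expand the product: p(x)·q(x) = 3*x^3 - 2*x^2 - 10*x - 3.
∫_{-1}^{1} of each monomial x^k gives [2/(k+1) if k even, 0 if k odd]. Integrating term-by-term (or equivalently evaluating the antiderivative F(x) = 3*x^4/4 - 2*x^3/3 - 5*x^2 - 3*x at the endpoints):
  F(1) − F(−1) = -95/12 − (-7/12) = -22/3.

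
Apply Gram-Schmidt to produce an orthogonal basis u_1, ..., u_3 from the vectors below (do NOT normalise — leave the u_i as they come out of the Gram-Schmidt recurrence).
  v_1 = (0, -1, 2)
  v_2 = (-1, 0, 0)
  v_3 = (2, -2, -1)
Orthogonal basis:
  u_1 = (0, -1, 2)
  u_2 = (-1, 0, 0)
  u_3 = (0, -2, -1)

Apply the Gram-Schmidt recurrence
  u_1 = v_1
  u_i = v_i − Σ_{j<i} ((v_i · u_j) / (u_j · u_j)) · u_j.

Step by step this gives:
  u_1 = (0, -1, 2)
  u_2 = (-1, 0, 0)
  u_3 = (0, -2, -1)

Orthogonality check:
  u_2 · u_1 = 0 (should be 0)
  u_3 · u_1 = 0 (should be 0)
  u_3 · u_2 = 0 (should be 0)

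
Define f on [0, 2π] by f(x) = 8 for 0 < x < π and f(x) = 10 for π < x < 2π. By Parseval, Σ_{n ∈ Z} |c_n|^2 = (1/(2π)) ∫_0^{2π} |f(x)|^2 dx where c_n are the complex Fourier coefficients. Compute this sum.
Σ |c_n|^2 = 82

Parseval equates the L^2 energy of f (normalised by 1/(2π)) with the ℓ^2 sum of its Fourier coefficients: (1/(2π)) ∫_0^{2π} |f|^2 = Σ |c_n|^2.
Compute the left side: (1/(2π)) [∫_0^π 8^2 dx + ∫_π^{2π} 10^2 dx] = (1/(2π)) · (64π + 100π) = (64 + 100)/2 = 82.
So Σ_{n ∈ Z} |c_n|^2 = 82.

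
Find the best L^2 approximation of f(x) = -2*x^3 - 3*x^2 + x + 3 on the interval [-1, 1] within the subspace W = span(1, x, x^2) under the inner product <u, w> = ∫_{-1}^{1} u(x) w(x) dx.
g(x) = -3*x^2 - x/5 + 3

The best approximation g ∈ W is the orthogonal projection of f onto W. Writing g = a_0 + a_1 x + a_2 x^2, the coefficients solve the normal equations G · a = b where
  G_{ij} = <φ_i, φ_j> and b_i = <f, φ_i>, with φ_0 = 1, φ_1 = x, φ_2 = x^2.
G =
  [2, 0, 2/3]
  [0, 2/3, 0]
  [2/3, 0, 2/5],
b = (4, -2/15, 4/5).
Solving gives a_0 = 3, a_1 = -1/5, a_2 = -3, so
  g(x) = -3*x^2 - x/5 + 3.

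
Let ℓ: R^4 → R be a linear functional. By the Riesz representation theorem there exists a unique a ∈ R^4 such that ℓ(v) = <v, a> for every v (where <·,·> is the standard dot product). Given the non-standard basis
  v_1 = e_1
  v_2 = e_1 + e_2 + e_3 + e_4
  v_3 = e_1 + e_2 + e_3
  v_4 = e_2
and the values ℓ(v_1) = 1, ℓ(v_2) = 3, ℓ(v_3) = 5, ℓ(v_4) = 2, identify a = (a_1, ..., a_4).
a = (1, 2, 2, -2)

Write a = (a_1, ..., a_4) in the standard basis. For each basis vector v_i, ℓ(v_i) = <v_i, a> is a linear equation in the a_j's. Collect the n equations into a matrix system V a = ℓ, where row i of V is v_i (expressed in the standard basis). Since V is invertible (lower-triangular with 1s on the diagonal, up to permutation), solve by back-substitution:
  V =
[[1, 0, 0, 0],
 [1, 1, 1, 1],
 [1, 1, 1, 0],
 [0, 1, 0, 0]]
  V a = (1, 3, 5, 2)
Solving gives a = (1, 2, 2, -2).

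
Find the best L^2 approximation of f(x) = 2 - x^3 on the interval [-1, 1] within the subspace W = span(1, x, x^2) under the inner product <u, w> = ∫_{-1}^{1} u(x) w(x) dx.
g(x) = 2 - 3*x/5

The best approximation g ∈ W is the orthogonal projection of f onto W. Writing g = a_0 + a_1 x + a_2 x^2, the coefficients solve the normal equations G · a = b where
  G_{ij} = <φ_i, φ_j> and b_i = <f, φ_i>, with φ_0 = 1, φ_1 = x, φ_2 = x^2.
G =
  [2, 0, 2/3]
  [0, 2/3, 0]
  [2/3, 0, 2/5],
b = (4, -2/5, 4/3).
Solving gives a_0 = 2, a_1 = -3/5, a_2 = 0, so
  g(x) = 2 - 3*x/5.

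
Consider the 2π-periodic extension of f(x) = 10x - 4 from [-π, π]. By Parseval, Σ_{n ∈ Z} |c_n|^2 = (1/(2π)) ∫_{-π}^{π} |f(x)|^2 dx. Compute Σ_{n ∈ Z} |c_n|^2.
Σ |c_n|^2 = 100π^2/3 + 16

Expand and integrate term by term over [-π, π]:
  ∫ (10x)^2 dx = 100·(2π^3/3); ∫ 2·10·(-4)·x dx = 0 (odd integrand); ∫ (-4)^2 dx = 16·2π.
So (1/(2π)) ∫_{-π}^{π} (10x - 4)^2 dx = 100π^2/3 + 16 = 100π^2/3 + 16.
Parseval ⇒ Σ |c_n|^2 = 100π^2/3 + 16.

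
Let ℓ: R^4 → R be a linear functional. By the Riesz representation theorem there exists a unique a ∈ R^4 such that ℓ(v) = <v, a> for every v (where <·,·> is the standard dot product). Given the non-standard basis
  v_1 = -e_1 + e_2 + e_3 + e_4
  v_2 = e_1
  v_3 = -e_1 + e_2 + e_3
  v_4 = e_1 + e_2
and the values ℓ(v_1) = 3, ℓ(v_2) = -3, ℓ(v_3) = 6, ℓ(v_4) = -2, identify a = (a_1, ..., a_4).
a = (-3, 1, 2, -3)

Write a = (a_1, ..., a_4) in the standard basis. For each basis vector v_i, ℓ(v_i) = <v_i, a> is a linear equation in the a_j's. Collect the n equations into a matrix system V a = ℓ, where row i of V is v_i (expressed in the standard basis). Since V is invertible (lower-triangular with 1s on the diagonal, up to permutation), solve by back-substitution:
  V =
[[-1, 1, 1, 1],
 [1, 0, 0, 0],
 [-1, 1, 1, 0],
 [1, 1, 0, 0]]
  V a = (3, -3, 6, -2)
Solving gives a = (-3, 1, 2, -3).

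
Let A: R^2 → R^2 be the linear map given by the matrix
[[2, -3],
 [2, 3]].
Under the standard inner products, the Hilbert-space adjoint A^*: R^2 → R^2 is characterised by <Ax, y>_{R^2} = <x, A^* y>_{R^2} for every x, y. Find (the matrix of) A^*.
A^* = A^T =
[[2, 2],
 [-3, 3]]

For real matrices with standard dot products, the defining identity <Ax, y> = <x, A^* y> gives (Ax)^T y = x^T (A^*) y, i.e. x^T A^T y = x^T (A^*) y. Since this holds for all x, y, we must have A^* = A^T. Therefore
A^* =
[[2, 2],
 [-3, 3]].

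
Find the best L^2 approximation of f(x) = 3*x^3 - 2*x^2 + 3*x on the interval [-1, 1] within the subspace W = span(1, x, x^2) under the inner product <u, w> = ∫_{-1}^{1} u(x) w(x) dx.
g(x) = -2*x^2 + 24*x/5

The best approximation g ∈ W is the orthogonal projection of f onto W. Writing g = a_0 + a_1 x + a_2 x^2, the coefficients solve the normal equations G · a = b where
  G_{ij} = <φ_i, φ_j> and b_i = <f, φ_i>, with φ_0 = 1, φ_1 = x, φ_2 = x^2.
G =
  [2, 0, 2/3]
  [0, 2/3, 0]
  [2/3, 0, 2/5],
b = (-4/3, 16/5, -4/5).
Solving gives a_0 = 0, a_1 = 24/5, a_2 = -2, so
  g(x) = -2*x^2 + 24*x/5.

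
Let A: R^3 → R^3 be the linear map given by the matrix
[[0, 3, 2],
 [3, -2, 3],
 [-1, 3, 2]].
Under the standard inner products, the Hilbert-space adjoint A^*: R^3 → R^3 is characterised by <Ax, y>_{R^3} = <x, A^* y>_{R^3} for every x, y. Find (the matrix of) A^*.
A^* = A^T =
[[0, 3, -1],
 [3, -2, 3],
 [2, 3, 2]]

For real matrices with standard dot products, the defining identity <Ax, y> = <x, A^* y> gives (Ax)^T y = x^T (A^*) y, i.e. x^T A^T y = x^T (A^*) y. Since this holds for all x, y, we must have A^* = A^T. Therefore
A^* =
[[0, 3, -1],
 [3, -2, 3],
 [2, 3, 2]].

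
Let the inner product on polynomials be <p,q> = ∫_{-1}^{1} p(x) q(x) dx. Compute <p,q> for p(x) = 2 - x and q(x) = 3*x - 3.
<p,q> = -14

Expand the product: p(x)·q(x) = -3*x^2 + 9*x - 6.
∫_{-1}^{1} of each monomial x^k gives [2/(k+1) if k even, 0 if k odd]. Integrating term-by-term (or equivalently evaluating the antiderivative F(x) = -x^3 + 9*x^2/2 - 6*x at the endpoints):
  F(1) − F(−1) = -5/2 − (23/2) = -14.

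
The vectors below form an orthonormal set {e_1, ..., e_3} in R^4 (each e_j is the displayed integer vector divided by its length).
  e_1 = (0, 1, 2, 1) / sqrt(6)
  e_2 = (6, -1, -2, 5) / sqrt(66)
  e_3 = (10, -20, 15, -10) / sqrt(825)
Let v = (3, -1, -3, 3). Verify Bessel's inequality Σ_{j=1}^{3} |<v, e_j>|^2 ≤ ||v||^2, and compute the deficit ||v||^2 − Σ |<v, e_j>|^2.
Σ |<v, e_j>|^2 = 83/3; ||v||^2 = 28; deficit = 1/3

Write each e_j = u_j / sqrt(<u_j, u_j>) where u_j is the displayed integer vector. Then <v, e_j> = <v, u_j> / sqrt(<u_j, u_j>), so |<v, e_j>|^2 = <v, u_j>^2 / <u_j, u_j>.
Coefficients: <v, e_1> = -4/sqrt(6), <v, e_2> = 40/sqrt(66), <v, e_3> = -25/sqrt(825).
Square and sum: Σ |<v, e_j>|^2 = 83/3.
Compute ||v||^2 = v·v = 28.
Deficit = 28 − 83/3 = 1/3 ≥ 0, confirming Bessel's inequality. (The deficit equals ||v − Σ <v,e_j> e_j||^2, the squared distance from v to span{e_j}.)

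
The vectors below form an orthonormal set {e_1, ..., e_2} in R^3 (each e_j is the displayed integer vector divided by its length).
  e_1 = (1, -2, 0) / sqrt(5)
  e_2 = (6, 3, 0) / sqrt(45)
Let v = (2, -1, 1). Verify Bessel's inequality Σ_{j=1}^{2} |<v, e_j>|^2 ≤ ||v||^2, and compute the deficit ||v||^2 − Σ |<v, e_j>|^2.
Σ |<v, e_j>|^2 = 5; ||v||^2 = 6; deficit = 1

Write each e_j = u_j / sqrt(<u_j, u_j>) where u_j is the displayed integer vector. Then <v, e_j> = <v, u_j> / sqrt(<u_j, u_j>), so |<v, e_j>|^2 = <v, u_j>^2 / <u_j, u_j>.
Coefficients: <v, e_1> = 4/sqrt(5), <v, e_2> = 9/sqrt(45).
Square and sum: Σ |<v, e_j>|^2 = 5.
Compute ||v||^2 = v·v = 6.
Deficit = 6 − 5 = 1 ≥ 0, confirming Bessel's inequality. (The deficit equals ||v − Σ <v,e_j> e_j||^2, the squared distance from v to span{e_j}.)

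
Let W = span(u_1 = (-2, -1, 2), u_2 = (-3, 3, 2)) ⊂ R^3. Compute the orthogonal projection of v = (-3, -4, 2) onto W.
proj_W(v) = (-335/149, -568/149, 424/149)

Set up U = [u_1 | ... | u_2] ∈ R^(3×2). The projector onto W = col(U) is P = U (U^T U)^(-1) U^T.
Compute U^T U =
  [9, 7]
  [7, 22],
and U^T v = (14, 1).
Solve U^T U · c = U^T v for the coefficients: c = (301/149, -89/149). The projection is proj_W(v) = U c.
Check: (v - proj_W(v)) · u_1 = 0  (should be 0).
Check: (v - proj_W(v)) · u_2 = 0  (should be 0).
Result: proj_W(v) = (-335/149, -568/149, 424/149).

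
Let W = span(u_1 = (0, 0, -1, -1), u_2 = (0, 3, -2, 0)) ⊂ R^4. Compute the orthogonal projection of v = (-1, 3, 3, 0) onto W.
proj_W(v) = (0, 18/11, 21/22, 45/22)

Set up U = [u_1 | ... | u_2] ∈ R^(4×2). The projector onto W = col(U) is P = U (U^T U)^(-1) U^T.
Compute U^T U =
  [2, 2]
  [2, 13],
and U^T v = (-3, 3).
Solve U^T U · c = U^T v for the coefficients: c = (-45/22, 6/11). The projection is proj_W(v) = U c.
Check: (v - proj_W(v)) · u_1 = 0  (should be 0).
Check: (v - proj_W(v)) · u_2 = 0  (should be 0).
Result: proj_W(v) = (0, 18/11, 21/22, 45/22).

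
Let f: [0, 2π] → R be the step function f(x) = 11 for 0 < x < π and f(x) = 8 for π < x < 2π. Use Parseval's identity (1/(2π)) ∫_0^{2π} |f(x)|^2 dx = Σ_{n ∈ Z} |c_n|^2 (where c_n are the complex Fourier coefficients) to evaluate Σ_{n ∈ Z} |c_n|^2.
Σ |c_n|^2 = 185/2

Parseval equates the L^2 energy of f (normalised by 1/(2π)) with the ℓ^2 sum of its Fourier coefficients: (1/(2π)) ∫_0^{2π} |f|^2 = Σ |c_n|^2.
Compute the left side: (1/(2π)) [∫_0^π 11^2 dx + ∫_π^{2π} 8^2 dx] = (1/(2π)) · (121π + 64π) = (121 + 64)/2 = 185/2.
So Σ_{n ∈ Z} |c_n|^2 = 185/2.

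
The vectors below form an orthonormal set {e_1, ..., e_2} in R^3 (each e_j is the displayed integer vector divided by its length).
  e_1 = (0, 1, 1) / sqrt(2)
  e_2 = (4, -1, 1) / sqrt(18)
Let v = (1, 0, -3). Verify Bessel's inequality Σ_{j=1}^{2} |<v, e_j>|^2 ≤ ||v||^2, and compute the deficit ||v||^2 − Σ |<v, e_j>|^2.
Σ |<v, e_j>|^2 = 41/9; ||v||^2 = 10; deficit = 49/9

Write each e_j = u_j / sqrt(<u_j, u_j>) where u_j is the displayed integer vector. Then <v, e_j> = <v, u_j> / sqrt(<u_j, u_j>), so |<v, e_j>|^2 = <v, u_j>^2 / <u_j, u_j>.
Coefficients: <v, e_1> = -3/sqrt(2), <v, e_2> = 1/sqrt(18).
Square and sum: Σ |<v, e_j>|^2 = 41/9.
Compute ||v||^2 = v·v = 10.
Deficit = 10 − 41/9 = 49/9 ≥ 0, confirming Bessel's inequality. (The deficit equals ||v − Σ <v,e_j> e_j||^2, the squared distance from v to span{e_j}.)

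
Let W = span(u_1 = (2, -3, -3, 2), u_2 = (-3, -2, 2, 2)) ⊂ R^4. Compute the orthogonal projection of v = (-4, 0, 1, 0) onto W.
proj_W(v) = (-716/271, -75/542, 1293/542, 139/271)

Set up U = [u_1 | ... | u_2] ∈ R^(4×2). The projector onto W = col(U) is P = U (U^T U)^(-1) U^T.
Compute U^T U =
  [26, -2]
  [-2, 21],
and U^T v = (-11, 14).
Solve U^T U · c = U^T v for the coefficients: c = (-203/542, 171/271). The projection is proj_W(v) = U c.
Check: (v - proj_W(v)) · u_1 = 0  (should be 0).
Check: (v - proj_W(v)) · u_2 = 0  (should be 0).
Result: proj_W(v) = (-716/271, -75/542, 1293/542, 139/271).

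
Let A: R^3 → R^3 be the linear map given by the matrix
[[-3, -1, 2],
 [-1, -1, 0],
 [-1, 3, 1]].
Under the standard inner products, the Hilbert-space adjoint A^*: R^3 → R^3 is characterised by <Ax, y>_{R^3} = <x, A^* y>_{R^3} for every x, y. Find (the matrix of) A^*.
A^* = A^T =
[[-3, -1, -1],
 [-1, -1, 3],
 [2, 0, 1]]

For real matrices with standard dot products, the defining identity <Ax, y> = <x, A^* y> gives (Ax)^T y = x^T (A^*) y, i.e. x^T A^T y = x^T (A^*) y. Since this holds for all x, y, we must have A^* = A^T. Therefore
A^* =
[[-3, -1, -1],
 [-1, -1, 3],
 [2, 0, 1]].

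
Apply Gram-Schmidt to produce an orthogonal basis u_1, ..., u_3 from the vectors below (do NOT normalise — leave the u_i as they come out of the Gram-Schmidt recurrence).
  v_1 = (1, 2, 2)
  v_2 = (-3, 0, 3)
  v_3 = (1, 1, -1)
Orthogonal basis:
  u_1 = (1, 2, 2)
  u_2 = (-10/3, -2/3, 7/3)
  u_3 = (-6/17, 9/17, -6/17)

Apply the Gram-Schmidt recurrence
  u_1 = v_1
  u_i = v_i − Σ_{j<i} ((v_i · u_j) / (u_j · u_j)) · u_j.

Step by step this gives:
  u_1 = (1, 2, 2)
  u_2 = (-10/3, -2/3, 7/3)
  u_3 = (-6/17, 9/17, -6/17)

Orthogonality check:
  u_2 · u_1 = 0 (should be 0)
  u_3 · u_1 = 0 (should be 0)
  u_3 · u_2 = 0 (should be 0)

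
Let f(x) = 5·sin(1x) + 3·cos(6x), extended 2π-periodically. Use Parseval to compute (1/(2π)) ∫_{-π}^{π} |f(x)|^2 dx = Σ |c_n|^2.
Σ |c_n|^2 = 17

Expand |f|^2 and use orthogonality of {sin(nx), cos(mx)} on [-π, π]:
  ∫_{-π}^{π} sin(nx)^2 dx = π, ∫ cos(mx)^2 dx = π, and cross terms integrate to 0.
So ∫_{-π}^{π} f(x)^2 dx = 5^2 · π + 3^2 · π = (25 + 9)π.
Divide by 2π: (25 + 9)/2 = 17.
By Parseval, this equals Σ |c_n|^2.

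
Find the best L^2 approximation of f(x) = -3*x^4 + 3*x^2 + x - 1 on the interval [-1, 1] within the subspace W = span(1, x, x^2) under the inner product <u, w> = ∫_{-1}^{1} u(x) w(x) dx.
g(x) = 3*x^2/7 + x - 26/35

The best approximation g ∈ W is the orthogonal projection of f onto W. Writing g = a_0 + a_1 x + a_2 x^2, the coefficients solve the normal equations G · a = b where
  G_{ij} = <φ_i, φ_j> and b_i = <f, φ_i>, with φ_0 = 1, φ_1 = x, φ_2 = x^2.
G =
  [2, 0, 2/3]
  [0, 2/3, 0]
  [2/3, 0, 2/5],
b = (-6/5, 2/3, -34/105).
Solving gives a_0 = -26/35, a_1 = 1, a_2 = 3/7, so
  g(x) = 3*x^2/7 + x - 26/35.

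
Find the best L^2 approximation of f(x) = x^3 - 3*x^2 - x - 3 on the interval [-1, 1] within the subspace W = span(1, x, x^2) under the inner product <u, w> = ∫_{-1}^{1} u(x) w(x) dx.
g(x) = -3*x^2 - 2*x/5 - 3

The best approximation g ∈ W is the orthogonal projection of f onto W. Writing g = a_0 + a_1 x + a_2 x^2, the coefficients solve the normal equations G · a = b where
  G_{ij} = <φ_i, φ_j> and b_i = <f, φ_i>, with φ_0 = 1, φ_1 = x, φ_2 = x^2.
G =
  [2, 0, 2/3]
  [0, 2/3, 0]
  [2/3, 0, 2/5],
b = (-8, -4/15, -16/5).
Solving gives a_0 = -3, a_1 = -2/5, a_2 = -3, so
  g(x) = -3*x^2 - 2*x/5 - 3.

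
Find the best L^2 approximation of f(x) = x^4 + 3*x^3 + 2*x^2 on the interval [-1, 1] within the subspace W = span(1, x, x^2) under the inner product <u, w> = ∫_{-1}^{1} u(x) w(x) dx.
g(x) = 20*x^2/7 + 9*x/5 - 3/35

The best approximation g ∈ W is the orthogonal projection of f onto W. Writing g = a_0 + a_1 x + a_2 x^2, the coefficients solve the normal equations G · a = b where
  G_{ij} = <φ_i, φ_j> and b_i = <f, φ_i>, with φ_0 = 1, φ_1 = x, φ_2 = x^2.
G =
  [2, 0, 2/3]
  [0, 2/3, 0]
  [2/3, 0, 2/5],
b = (26/15, 6/5, 38/35).
Solving gives a_0 = -3/35, a_1 = 9/5, a_2 = 20/7, so
  g(x) = 20*x^2/7 + 9*x/5 - 3/35.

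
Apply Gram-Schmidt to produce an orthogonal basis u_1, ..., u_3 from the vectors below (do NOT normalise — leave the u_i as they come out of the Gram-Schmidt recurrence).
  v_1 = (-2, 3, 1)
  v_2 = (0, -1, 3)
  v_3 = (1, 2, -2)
Orthogonal basis:
  u_1 = (-2, 3, 1)
  u_2 = (0, -1, 3)
  u_3 = (9/7, 27/35, 9/35)

Apply the Gram-Schmidt recurrence
  u_1 = v_1
  u_i = v_i − Σ_{j<i} ((v_i · u_j) / (u_j · u_j)) · u_j.

Step by step this gives:
  u_1 = (-2, 3, 1)
  u_2 = (0, -1, 3)
  u_3 = (9/7, 27/35, 9/35)

Orthogonality check:
  u_2 · u_1 = 0 (should be 0)
  u_3 · u_1 = 0 (should be 0)
  u_3 · u_2 = 0 (should be 0)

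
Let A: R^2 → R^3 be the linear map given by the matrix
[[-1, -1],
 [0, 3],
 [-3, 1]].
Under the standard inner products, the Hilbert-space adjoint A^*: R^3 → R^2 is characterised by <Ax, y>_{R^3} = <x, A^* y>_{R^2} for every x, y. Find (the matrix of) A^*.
A^* = A^T =
[[-1, 0, -3],
 [-1, 3, 1]]

For real matrices with standard dot products, the defining identity <Ax, y> = <x, A^* y> gives (Ax)^T y = x^T (A^*) y, i.e. x^T A^T y = x^T (A^*) y. Since this holds for all x, y, we must have A^* = A^T. Therefore
A^* =
[[-1, 0, -3],
 [-1, 3, 1]].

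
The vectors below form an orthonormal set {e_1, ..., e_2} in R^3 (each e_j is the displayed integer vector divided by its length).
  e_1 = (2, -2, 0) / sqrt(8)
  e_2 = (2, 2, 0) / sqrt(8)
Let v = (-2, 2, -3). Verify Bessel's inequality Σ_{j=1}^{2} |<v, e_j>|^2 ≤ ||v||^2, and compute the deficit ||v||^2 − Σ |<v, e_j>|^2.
Σ |<v, e_j>|^2 = 8; ||v||^2 = 17; deficit = 9

Write each e_j = u_j / sqrt(<u_j, u_j>) where u_j is the displayed integer vector. Then <v, e_j> = <v, u_j> / sqrt(<u_j, u_j>), so |<v, e_j>|^2 = <v, u_j>^2 / <u_j, u_j>.
Coefficients: <v, e_1> = -8/sqrt(8), <v, e_2> = 0/sqrt(8).
Square and sum: Σ |<v, e_j>|^2 = 8.
Compute ||v||^2 = v·v = 17.
Deficit = 17 − 8 = 9 ≥ 0, confirming Bessel's inequality. (The deficit equals ||v − Σ <v,e_j> e_j||^2, the squared distance from v to span{e_j}.)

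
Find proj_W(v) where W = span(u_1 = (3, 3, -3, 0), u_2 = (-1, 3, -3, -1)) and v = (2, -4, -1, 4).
proj_W(v) = (19/7, -13/7, 13/7, 8/7)

Set up U = [u_1 | ... | u_2] ∈ R^(4×2). The projector onto W = col(U) is P = U (U^T U)^(-1) U^T.
Compute U^T U =
  [27, 15]
  [15, 20],
and U^T v = (-3, -15).
Solve U^T U · c = U^T v for the coefficients: c = (11/21, -8/7). The projection is proj_W(v) = U c.
Check: (v - proj_W(v)) · u_1 = 0  (should be 0).
Check: (v - proj_W(v)) · u_2 = 0  (should be 0).
Result: proj_W(v) = (19/7, -13/7, 13/7, 8/7).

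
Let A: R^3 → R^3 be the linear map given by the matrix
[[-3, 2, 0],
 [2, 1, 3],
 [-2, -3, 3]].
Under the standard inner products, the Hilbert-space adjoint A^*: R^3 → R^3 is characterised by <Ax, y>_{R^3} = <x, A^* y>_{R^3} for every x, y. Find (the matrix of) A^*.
A^* = A^T =
[[-3, 2, -2],
 [2, 1, -3],
 [0, 3, 3]]

For real matrices with standard dot products, the defining identity <Ax, y> = <x, A^* y> gives (Ax)^T y = x^T (A^*) y, i.e. x^T A^T y = x^T (A^*) y. Since this holds for all x, y, we must have A^* = A^T. Therefore
A^* =
[[-3, 2, -2],
 [2, 1, -3],
 [0, 3, 3]].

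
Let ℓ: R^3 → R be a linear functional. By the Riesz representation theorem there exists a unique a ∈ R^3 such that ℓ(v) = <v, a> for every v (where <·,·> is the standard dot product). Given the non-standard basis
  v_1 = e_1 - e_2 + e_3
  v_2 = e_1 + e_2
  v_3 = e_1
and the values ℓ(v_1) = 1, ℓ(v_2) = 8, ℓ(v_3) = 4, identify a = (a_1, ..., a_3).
a = (4, 4, 1)

Write a = (a_1, ..., a_3) in the standard basis. For each basis vector v_i, ℓ(v_i) = <v_i, a> is a linear equation in the a_j's. Collect the n equations into a matrix system V a = ℓ, where row i of V is v_i (expressed in the standard basis). Since V is invertible (lower-triangular with 1s on the diagonal, up to permutation), solve by back-substitution:
  V =
[[1, -1, 1],
 [1, 1, 0],
 [1, 0, 0]]
  V a = (1, 8, 4)
Solving gives a = (4, 4, 1).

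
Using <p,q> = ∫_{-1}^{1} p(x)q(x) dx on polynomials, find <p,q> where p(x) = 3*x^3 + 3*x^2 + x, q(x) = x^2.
<p,q> = 6/5

Expand the product: p(x)·q(x) = 3*x^5 + 3*x^4 + x^3.
∫_{-1}^{1} of each monomial x^k gives [2/(k+1) if k even, 0 if k odd]. Integrating term-by-term (or equivalently evaluating the antiderivative F(x) = x^6/2 + 3*x^5/5 + x^4/4 at the endpoints):
  F(1) − F(−1) = 27/20 − (3/20) = 6/5.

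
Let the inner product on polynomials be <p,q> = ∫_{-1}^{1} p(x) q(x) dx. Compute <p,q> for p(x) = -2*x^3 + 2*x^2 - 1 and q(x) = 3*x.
<p,q> = -12/5

Expand the product: p(x)·q(x) = -6*x^4 + 6*x^3 - 3*x.
∫_{-1}^{1} of each monomial x^k gives [2/(k+1) if k even, 0 if k odd]. Integrating term-by-term (or equivalently evaluating the antiderivative F(x) = -6*x^5/5 + 3*x^4/2 - 3*x^2/2 at the endpoints):
  F(1) − F(−1) = -6/5 − (6/5) = -12/5.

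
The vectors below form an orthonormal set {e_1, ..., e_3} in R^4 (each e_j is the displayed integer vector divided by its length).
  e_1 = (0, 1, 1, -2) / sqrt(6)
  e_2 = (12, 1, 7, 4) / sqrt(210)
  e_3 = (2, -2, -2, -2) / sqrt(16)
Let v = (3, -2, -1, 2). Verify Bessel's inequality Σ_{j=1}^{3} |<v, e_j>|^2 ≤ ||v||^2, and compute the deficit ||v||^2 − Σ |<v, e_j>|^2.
Σ |<v, e_j>|^2 = 18; ||v||^2 = 18; deficit = 0

Write each e_j = u_j / sqrt(<u_j, u_j>) where u_j is the displayed integer vector. Then <v, e_j> = <v, u_j> / sqrt(<u_j, u_j>), so |<v, e_j>|^2 = <v, u_j>^2 / <u_j, u_j>.
Coefficients: <v, e_1> = -7/sqrt(6), <v, e_2> = 35/sqrt(210), <v, e_3> = 8/sqrt(16).
Square and sum: Σ |<v, e_j>|^2 = 18.
Compute ||v||^2 = v·v = 18.
Deficit = 18 − 18 = 0 ≥ 0, confirming Bessel's inequality. (The deficit equals ||v − Σ <v,e_j> e_j||^2, the squared distance from v to span{e_j}.)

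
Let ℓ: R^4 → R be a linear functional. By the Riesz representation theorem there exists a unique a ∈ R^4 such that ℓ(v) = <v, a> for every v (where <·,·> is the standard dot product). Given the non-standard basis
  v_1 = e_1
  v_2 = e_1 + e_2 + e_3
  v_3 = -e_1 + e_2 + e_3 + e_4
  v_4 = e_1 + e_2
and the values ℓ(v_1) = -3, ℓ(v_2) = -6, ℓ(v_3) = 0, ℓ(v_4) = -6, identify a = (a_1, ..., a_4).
a = (-3, -3, 0, 0)

Write a = (a_1, ..., a_4) in the standard basis. For each basis vector v_i, ℓ(v_i) = <v_i, a> is a linear equation in the a_j's. Collect the n equations into a matrix system V a = ℓ, where row i of V is v_i (expressed in the standard basis). Since V is invertible (lower-triangular with 1s on the diagonal, up to permutation), solve by back-substitution:
  V =
[[1, 0, 0, 0],
 [1, 1, 1, 0],
 [-1, 1, 1, 1],
 [1, 1, 0, 0]]
  V a = (-3, -6, 0, -6)
Solving gives a = (-3, -3, 0, 0).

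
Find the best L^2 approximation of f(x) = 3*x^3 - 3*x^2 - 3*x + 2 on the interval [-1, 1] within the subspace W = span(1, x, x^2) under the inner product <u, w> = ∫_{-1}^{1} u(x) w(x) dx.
g(x) = -3*x^2 - 6*x/5 + 2

The best approximation g ∈ W is the orthogonal projection of f onto W. Writing g = a_0 + a_1 x + a_2 x^2, the coefficients solve the normal equations G · a = b where
  G_{ij} = <φ_i, φ_j> and b_i = <f, φ_i>, with φ_0 = 1, φ_1 = x, φ_2 = x^2.
G =
  [2, 0, 2/3]
  [0, 2/3, 0]
  [2/3, 0, 2/5],
b = (2, -4/5, 2/15).
Solving gives a_0 = 2, a_1 = -6/5, a_2 = -3, so
  g(x) = -3*x^2 - 6*x/5 + 2.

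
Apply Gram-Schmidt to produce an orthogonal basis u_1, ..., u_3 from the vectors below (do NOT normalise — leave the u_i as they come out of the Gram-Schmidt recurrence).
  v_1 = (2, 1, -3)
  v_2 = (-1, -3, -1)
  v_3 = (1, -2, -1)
Orthogonal basis:
  u_1 = (2, 1, -3)
  u_2 = (-5/7, -20/7, -10/7)
  u_3 = (1, -1/2, 1/2)

Apply the Gram-Schmidt recurrence
  u_1 = v_1
  u_i = v_i − Σ_{j<i} ((v_i · u_j) / (u_j · u_j)) · u_j.

Step by step this gives:
  u_1 = (2, 1, -3)
  u_2 = (-5/7, -20/7, -10/7)
  u_3 = (1, -1/2, 1/2)

Orthogonality check:
  u_2 · u_1 = 0 (should be 0)
  u_3 · u_1 = 0 (should be 0)
  u_3 · u_2 = 0 (should be 0)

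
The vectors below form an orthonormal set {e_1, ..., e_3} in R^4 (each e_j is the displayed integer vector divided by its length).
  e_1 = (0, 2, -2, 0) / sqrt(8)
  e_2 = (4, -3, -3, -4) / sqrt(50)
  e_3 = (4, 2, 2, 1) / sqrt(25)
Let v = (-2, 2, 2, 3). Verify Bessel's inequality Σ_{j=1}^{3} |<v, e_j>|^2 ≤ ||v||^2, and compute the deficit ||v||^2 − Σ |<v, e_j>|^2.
Σ |<v, e_j>|^2 = 521/25; ||v||^2 = 21; deficit = 4/25

Write each e_j = u_j / sqrt(<u_j, u_j>) where u_j is the displayed integer vector. Then <v, e_j> = <v, u_j> / sqrt(<u_j, u_j>), so |<v, e_j>|^2 = <v, u_j>^2 / <u_j, u_j>.
Coefficients: <v, e_1> = 0/sqrt(8), <v, e_2> = -32/sqrt(50), <v, e_3> = 3/sqrt(25).
Square and sum: Σ |<v, e_j>|^2 = 521/25.
Compute ||v||^2 = v·v = 21.
Deficit = 21 − 521/25 = 4/25 ≥ 0, confirming Bessel's inequality. (The deficit equals ||v − Σ <v,e_j> e_j||^2, the squared distance from v to span{e_j}.)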